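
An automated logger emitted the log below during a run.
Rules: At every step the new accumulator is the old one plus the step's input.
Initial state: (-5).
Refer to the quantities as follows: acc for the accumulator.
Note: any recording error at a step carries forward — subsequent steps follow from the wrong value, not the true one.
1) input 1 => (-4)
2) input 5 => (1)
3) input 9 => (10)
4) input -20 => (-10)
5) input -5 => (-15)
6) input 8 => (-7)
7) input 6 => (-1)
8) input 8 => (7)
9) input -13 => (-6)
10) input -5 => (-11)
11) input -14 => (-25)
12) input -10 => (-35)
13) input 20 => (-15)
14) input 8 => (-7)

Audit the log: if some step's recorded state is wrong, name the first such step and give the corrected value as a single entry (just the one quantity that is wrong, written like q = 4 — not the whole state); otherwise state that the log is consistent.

Recomputing the run from the initial state:
step 1: acc = -4
step 2: acc = 1
step 3: acc = 10
step 4: acc = -10
step 5: acc = -15
step 6: acc = -7
step 7: acc = -1
step 8: acc = 7
step 9: acc = -6
step 10: acc = -11
step 11: acc = -25
step 12: acc = -35
step 13: acc = -15
step 14: acc = -7
This matches the log at every step.

no error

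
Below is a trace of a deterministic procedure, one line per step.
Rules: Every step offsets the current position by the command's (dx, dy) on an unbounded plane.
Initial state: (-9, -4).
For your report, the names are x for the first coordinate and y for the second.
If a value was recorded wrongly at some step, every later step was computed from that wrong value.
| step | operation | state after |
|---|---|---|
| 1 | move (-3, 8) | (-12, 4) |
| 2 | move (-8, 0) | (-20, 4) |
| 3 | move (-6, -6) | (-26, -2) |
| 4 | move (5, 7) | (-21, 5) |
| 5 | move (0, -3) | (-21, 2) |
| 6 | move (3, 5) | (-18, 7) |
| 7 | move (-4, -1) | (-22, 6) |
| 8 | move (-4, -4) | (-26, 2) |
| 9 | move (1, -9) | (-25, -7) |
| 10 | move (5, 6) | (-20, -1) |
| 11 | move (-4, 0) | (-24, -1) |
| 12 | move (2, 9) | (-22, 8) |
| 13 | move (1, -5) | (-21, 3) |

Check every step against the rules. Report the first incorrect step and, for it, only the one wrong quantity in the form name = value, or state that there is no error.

step 1: x = -9 + (-3) = -12, y = -4 + (8) = 4 -> exactly as logged
step 2: x = -12 + (-8) = -20, y = 4 + (0) = 4 -> consistent with the trace
step 3: x = -20 + (-6) = -26, y = 4 + (-6) = -2 -> consistent with the trace
step 4: x = -26 + (5) = -21, y = -2 + (7) = 5 -> consistent with the trace
step 5: x = -21 + (0) = -21, y = 5 + (-3) = 2 -> exactly as logged
step 6: x = -21 + (3) = -18, y = 2 + (5) = 7 -> in agreement
step 7: x = -18 + (-4) = -22, y = 7 + (-1) = 6 -> verified
step 8: x = -22 + (-4) = -26, y = 6 + (-4) = 2 -> same as recorded
step 9: x = -26 + (1) = -25, y = 2 + (-9) = -7 -> confirmed correct
step 10: x = -25 + (5) = -20, y = -7 + (6) = -1 -> in agreement
step 11: x = -20 + (-4) = -24, y = -1 + (0) = -1 -> no discrepancy
step 12: x = -24 + (2) = -22, y = -1 + (9) = 8 -> exactly as logged
step 13: x = -22 + (1) = -21, y = 8 + (-5) = 3 -> confirmed correct
Every step is consistent.

no error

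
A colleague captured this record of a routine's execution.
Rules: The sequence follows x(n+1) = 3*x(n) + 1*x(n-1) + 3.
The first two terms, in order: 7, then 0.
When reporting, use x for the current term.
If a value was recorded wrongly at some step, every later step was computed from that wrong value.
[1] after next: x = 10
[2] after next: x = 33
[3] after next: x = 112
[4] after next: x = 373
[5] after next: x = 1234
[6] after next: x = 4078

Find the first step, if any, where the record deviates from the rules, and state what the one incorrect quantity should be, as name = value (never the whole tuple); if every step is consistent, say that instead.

step 4, x = 372

Recomputing the run from the initial state:
step 1: x = 10
step 2: x = 33
step 3: x = 112
step 4: x = 372
step 5: x = 1231
step 6: x = 4068
The first disagreement with the record is at step 4, where the value should be x = 372.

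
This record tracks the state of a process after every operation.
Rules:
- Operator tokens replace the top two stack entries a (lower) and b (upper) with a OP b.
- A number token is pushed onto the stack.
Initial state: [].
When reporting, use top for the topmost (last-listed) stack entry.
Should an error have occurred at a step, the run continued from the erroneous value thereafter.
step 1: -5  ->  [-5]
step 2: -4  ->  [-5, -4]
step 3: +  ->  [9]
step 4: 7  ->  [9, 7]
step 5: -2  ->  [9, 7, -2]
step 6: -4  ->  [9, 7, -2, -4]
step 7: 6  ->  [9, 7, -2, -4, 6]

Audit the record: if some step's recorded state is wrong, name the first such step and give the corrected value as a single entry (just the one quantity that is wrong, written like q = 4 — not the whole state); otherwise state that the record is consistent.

Step 1: push -5: top = -5 — agrees with the record.
Step 2: push -4: top = -4 — no discrepancy.
Step 3: -5 + -4 = -9 — this is not what the record shows.
The audit stops at step 3: the recorded entry is wrong and should be top = -9.

step 3, top = -9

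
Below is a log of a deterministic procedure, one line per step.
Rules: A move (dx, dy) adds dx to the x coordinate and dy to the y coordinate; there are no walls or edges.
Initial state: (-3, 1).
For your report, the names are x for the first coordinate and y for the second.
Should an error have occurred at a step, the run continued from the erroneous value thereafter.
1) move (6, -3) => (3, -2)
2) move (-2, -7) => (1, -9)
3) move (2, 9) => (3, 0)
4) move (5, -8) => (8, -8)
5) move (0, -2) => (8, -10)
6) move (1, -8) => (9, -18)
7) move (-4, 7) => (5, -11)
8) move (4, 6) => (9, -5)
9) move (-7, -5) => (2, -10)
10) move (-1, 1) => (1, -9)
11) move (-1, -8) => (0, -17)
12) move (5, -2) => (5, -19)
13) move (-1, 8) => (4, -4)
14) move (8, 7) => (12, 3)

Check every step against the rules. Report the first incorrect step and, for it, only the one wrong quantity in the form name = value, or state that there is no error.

step 13, y = -11

Recomputing the run from the initial state:
step 1: x = 3, y = -2
step 2: x = 1, y = -9
step 3: x = 3, y = 0
step 4: x = 8, y = -8
step 5: x = 8, y = -10
step 6: x = 9, y = -18
step 7: x = 5, y = -11
step 8: x = 9, y = -5
step 9: x = 2, y = -10
step 10: x = 1, y = -9
step 11: x = 0, y = -17
step 12: x = 5, y = -19
step 13: x = 4, y = -11
step 14: x = 12, y = -4
The first disagreement with the log is at step 13, where the value should be y = -11.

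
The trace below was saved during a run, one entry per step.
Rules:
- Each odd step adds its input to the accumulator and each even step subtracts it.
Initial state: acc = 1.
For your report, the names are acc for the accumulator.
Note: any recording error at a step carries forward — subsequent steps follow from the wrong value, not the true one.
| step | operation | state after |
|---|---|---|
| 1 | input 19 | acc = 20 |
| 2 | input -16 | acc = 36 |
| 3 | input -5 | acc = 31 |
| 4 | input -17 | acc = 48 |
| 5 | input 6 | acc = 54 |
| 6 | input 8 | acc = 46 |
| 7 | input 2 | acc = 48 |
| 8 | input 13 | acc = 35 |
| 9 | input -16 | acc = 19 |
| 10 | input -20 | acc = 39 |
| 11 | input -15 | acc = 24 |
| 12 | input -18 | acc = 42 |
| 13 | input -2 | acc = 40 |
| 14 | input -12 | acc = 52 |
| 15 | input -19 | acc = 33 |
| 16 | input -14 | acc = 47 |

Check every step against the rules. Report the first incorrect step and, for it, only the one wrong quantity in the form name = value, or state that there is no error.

no error

1. acc = 1 + 19 = 20 (in agreement)
2. acc = 20 - -16 = 36 (in agreement)
3. acc = 36 + -5 = 31 (confirmed correct)
4. acc = 31 - -17 = 48 (consistent with the trace)
5. acc = 48 + 6 = 54 (matches)
6. acc = 54 - 8 = 46 (consistent with the trace)
7. acc = 46 + 2 = 48 (verified)
8. acc = 48 - 13 = 35 (matches)
9. acc = 35 + -16 = 19 (checks out)
10. acc = 19 - -20 = 39 (in agreement)
11. acc = 39 + -15 = 24 (confirmed correct)
12. acc = 24 - -18 = 42 (verified)
13. acc = 42 + -2 = 40 (agrees with the trace)
14. acc = 40 - -12 = 52 (agrees with the trace)
15. acc = 52 + -19 = 33 (consistent with the trace)
16. acc = 33 - -14 = 47 (agrees with the trace)
The recomputation confirms every line.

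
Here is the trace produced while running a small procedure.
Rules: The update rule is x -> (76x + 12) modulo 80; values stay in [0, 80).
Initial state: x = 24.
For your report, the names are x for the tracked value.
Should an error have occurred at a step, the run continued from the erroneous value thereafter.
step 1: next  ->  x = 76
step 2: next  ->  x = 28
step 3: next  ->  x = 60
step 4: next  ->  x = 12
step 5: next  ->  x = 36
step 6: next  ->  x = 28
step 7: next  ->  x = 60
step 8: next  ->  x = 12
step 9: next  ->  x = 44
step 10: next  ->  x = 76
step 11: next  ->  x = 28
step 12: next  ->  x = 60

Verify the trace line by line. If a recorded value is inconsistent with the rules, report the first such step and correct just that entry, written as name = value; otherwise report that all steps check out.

Recomputing the run from the initial state:
step 1: x = 76
step 2: x = 28
step 3: x = 60
step 4: x = 12
step 5: x = 44
step 6: x = 76
step 7: x = 28
step 8: x = 60
step 9: x = 12
step 10: x = 44
step 11: x = 76
step 12: x = 28
The first disagreement with the trace is at step 5, where the value should be x = 44.

step 5, x = 44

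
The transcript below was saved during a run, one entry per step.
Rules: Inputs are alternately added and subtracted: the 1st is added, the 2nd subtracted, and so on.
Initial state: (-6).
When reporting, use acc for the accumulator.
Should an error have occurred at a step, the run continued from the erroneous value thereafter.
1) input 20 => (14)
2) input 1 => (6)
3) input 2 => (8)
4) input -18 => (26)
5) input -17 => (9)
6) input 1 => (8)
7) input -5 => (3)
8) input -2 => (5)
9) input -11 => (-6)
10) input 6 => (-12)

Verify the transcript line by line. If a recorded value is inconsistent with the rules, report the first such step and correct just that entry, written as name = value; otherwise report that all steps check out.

step 2, acc = 13

1. acc = -6 + 20 = 14 (checks out)
2. acc = 14 - 1 = 13 (not what was recorded)
That makes step 2 the first incorrect line — acc = 13 is what it should show.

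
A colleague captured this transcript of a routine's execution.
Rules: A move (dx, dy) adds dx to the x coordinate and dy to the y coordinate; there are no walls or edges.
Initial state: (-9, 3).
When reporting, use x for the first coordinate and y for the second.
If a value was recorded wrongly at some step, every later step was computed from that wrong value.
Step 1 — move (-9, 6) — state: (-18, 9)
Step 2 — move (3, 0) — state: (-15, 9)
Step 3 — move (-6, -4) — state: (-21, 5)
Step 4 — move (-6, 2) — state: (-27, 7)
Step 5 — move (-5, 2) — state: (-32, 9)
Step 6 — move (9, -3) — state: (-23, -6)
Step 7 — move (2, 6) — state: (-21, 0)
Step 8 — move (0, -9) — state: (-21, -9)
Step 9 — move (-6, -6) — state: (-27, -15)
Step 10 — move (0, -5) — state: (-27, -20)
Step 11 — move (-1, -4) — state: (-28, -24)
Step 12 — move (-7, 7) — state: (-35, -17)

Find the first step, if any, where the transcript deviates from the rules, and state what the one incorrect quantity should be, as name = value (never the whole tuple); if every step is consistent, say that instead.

1. x = -9 + (-9) = -18, y = 3 + (6) = 9 (same as recorded)
2. x = -18 + (3) = -15, y = 9 + (0) = 9 (confirmed correct)
3. x = -15 + (-6) = -21, y = 9 + (-4) = 5 (exactly as logged)
4. x = -21 + (-6) = -27, y = 5 + (2) = 7 (matches)
5. x = -27 + (-5) = -32, y = 7 + (2) = 9 (no discrepancy)
6. x = -32 + (9) = -23, y = 9 + (-3) = 6 (not what was recorded)
The audit stops at step 6: the recorded entry is wrong and should be y = 6.

step 6, y = 6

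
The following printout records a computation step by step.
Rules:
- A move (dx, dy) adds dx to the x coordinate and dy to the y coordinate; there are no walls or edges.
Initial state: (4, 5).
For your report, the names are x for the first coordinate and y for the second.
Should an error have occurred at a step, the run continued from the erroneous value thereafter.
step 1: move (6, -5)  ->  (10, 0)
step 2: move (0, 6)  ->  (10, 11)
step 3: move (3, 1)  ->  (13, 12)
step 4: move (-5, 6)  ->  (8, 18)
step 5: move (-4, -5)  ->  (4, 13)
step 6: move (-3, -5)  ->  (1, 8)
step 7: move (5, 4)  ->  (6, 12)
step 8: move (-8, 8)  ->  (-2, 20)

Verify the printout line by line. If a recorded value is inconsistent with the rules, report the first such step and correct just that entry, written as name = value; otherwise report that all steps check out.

1. x = 4 + (6) = 10, y = 5 + (-5) = 0 (verified)
2. x = 10 + (0) = 10, y = 0 + (6) = 6 (the recorded entry deviates here)
So the first discrepancy is step 2, where the right value is y = 6.

step 2, y = 6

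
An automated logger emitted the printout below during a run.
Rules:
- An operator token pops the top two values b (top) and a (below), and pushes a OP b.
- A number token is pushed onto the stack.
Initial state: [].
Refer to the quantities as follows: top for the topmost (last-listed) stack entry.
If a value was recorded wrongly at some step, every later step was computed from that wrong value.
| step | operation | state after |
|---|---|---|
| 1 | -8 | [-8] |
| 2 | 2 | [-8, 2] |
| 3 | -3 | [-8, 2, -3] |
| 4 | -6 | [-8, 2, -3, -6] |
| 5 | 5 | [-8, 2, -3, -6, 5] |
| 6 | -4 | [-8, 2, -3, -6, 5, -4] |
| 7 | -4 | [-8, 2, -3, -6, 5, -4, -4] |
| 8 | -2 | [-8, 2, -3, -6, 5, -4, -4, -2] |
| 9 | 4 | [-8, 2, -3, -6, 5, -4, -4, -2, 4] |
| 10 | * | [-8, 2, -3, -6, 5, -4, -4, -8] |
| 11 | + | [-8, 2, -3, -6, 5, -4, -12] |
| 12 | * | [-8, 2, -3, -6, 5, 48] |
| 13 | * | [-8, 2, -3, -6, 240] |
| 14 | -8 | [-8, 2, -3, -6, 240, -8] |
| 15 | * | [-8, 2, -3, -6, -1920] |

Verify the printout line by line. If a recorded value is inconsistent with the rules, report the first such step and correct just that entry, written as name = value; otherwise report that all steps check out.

no error

1. push -8: top = -8 (same as recorded)
2. push 2: top = 2 (same as recorded)
3. push -3: top = -3 (matches)
4. push -6: top = -6 (consistent with the printout)
5. push 5: top = 5 (consistent with the printout)
6. push -4: top = -4 (checks out)
7. push -4: top = -4 (agrees with the printout)
8. push -2: top = -2 (same as recorded)
9. push 4: top = 4 (agrees with the printout)
10. -2 * 4 = -8 (verified)
11. -4 + -8 = -12 (in agreement)
12. -4 * -12 = 48 (in agreement)
13. 5 * 48 = 240 (agrees with the printout)
14. push -8: top = -8 (no discrepancy)
15. 240 * -8 = -1920 (consistent with the printout)
All steps check out; nothing to correct.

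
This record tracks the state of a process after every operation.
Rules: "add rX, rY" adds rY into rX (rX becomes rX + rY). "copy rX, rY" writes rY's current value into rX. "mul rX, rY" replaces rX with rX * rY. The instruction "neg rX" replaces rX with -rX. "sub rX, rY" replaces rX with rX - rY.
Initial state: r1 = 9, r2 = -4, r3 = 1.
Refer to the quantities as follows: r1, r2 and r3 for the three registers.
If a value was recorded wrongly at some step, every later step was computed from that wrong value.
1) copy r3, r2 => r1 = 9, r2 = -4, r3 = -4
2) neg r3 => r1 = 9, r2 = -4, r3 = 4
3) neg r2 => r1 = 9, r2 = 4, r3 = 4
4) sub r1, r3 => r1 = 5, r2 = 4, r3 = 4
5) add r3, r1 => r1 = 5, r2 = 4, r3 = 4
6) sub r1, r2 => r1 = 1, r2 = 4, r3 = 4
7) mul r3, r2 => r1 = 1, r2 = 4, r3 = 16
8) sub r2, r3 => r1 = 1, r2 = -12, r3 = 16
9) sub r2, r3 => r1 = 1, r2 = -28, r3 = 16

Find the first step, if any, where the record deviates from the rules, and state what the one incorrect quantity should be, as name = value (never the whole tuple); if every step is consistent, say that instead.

Recomputing the run from the initial state:
step 1: r1 = 9, r2 = -4, r3 = -4
step 2: r1 = 9, r2 = -4, r3 = 4
step 3: r1 = 9, r2 = 4, r3 = 4
step 4: r1 = 5, r2 = 4, r3 = 4
step 5: r1 = 5, r2 = 4, r3 = 9
step 6: r1 = 1, r2 = 4, r3 = 9
step 7: r1 = 1, r2 = 4, r3 = 36
step 8: r1 = 1, r2 = -32, r3 = 36
step 9: r1 = 1, r2 = -68, r3 = 36
The first disagreement with the record is at step 5, where the value should be r3 = 9.

step 5, r3 = 9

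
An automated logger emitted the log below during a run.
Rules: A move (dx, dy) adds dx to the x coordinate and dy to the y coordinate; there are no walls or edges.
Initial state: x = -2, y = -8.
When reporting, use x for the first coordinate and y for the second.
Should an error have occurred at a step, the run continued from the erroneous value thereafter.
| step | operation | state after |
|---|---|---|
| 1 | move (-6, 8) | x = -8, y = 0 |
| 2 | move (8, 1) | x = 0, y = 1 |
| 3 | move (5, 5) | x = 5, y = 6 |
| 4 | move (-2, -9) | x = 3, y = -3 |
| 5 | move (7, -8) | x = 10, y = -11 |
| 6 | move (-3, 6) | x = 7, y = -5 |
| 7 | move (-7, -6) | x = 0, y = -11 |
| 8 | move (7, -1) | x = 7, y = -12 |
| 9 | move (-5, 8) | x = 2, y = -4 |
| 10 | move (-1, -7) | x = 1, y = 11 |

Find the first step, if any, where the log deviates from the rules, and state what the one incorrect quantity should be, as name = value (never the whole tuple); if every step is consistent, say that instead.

Recomputing the run from the initial state:
step 1: x = -8, y = 0
step 2: x = 0, y = 1
step 3: x = 5, y = 6
step 4: x = 3, y = -3
step 5: x = 10, y = -11
step 6: x = 7, y = -5
step 7: x = 0, y = -11
step 8: x = 7, y = -12
step 9: x = 2, y = -4
step 10: x = 1, y = -11
The first disagreement with the log is at step 10, where the value should be y = -11.

step 10, y = -11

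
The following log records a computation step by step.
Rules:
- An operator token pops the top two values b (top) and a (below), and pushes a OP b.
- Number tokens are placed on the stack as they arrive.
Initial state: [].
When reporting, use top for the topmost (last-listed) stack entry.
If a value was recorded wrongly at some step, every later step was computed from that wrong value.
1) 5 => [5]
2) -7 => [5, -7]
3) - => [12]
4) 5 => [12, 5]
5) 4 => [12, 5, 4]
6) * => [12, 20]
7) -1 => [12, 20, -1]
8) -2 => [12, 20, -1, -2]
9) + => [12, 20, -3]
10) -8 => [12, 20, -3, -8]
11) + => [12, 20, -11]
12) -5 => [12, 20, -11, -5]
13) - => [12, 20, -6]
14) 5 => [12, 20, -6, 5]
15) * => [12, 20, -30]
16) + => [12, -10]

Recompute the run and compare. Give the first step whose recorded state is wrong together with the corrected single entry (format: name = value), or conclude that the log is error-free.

no error

step 1: push 5: top = 5 -> agrees with the log
step 2: push -7: top = -7 -> matches
step 3: 5 - -7 = 12 -> in agreement
step 4: push 5: top = 5 -> checks out
step 5: push 4: top = 4 -> verified
step 6: 5 * 4 = 20 -> no discrepancy
step 7: push -1: top = -1 -> confirmed correct
step 8: push -2: top = -2 -> same as recorded
step 9: -1 + -2 = -3 -> checks out
step 10: push -8: top = -8 -> confirmed correct
step 11: -3 + -8 = -11 -> checks out
step 12: push -5: top = -5 -> agrees with the log
step 13: -11 - -5 = -6 -> matches
step 14: push 5: top = 5 -> confirmed correct
step 15: -6 * 5 = -30 -> matches
step 16: 20 + -30 = -10 -> agrees with the log
Each recorded entry agrees with the recomputation.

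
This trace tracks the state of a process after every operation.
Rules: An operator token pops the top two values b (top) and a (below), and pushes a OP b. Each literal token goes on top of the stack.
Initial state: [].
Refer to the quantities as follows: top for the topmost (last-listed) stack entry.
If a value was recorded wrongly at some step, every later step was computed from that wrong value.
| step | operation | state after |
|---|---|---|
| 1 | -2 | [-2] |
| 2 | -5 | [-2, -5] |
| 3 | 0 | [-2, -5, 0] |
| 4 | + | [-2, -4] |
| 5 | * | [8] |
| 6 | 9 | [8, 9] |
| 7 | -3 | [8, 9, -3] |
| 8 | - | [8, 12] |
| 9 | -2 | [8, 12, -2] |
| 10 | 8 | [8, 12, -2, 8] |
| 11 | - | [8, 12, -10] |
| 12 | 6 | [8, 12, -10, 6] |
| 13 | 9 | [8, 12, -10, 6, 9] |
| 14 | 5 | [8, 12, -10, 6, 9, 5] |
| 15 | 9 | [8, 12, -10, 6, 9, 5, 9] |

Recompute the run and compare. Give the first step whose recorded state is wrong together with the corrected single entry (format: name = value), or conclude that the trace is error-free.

Recomputing the run from the initial state:
step 1: [-2]
step 2: [-2, -5]
step 3: [-2, -5, 0]
step 4: [-2, -5]
step 5: [10]
step 6: [10, 9]
step 7: [10, 9, -3]
step 8: [10, 12]
step 9: [10, 12, -2]
step 10: [10, 12, -2, 8]
step 11: [10, 12, -10]
step 12: [10, 12, -10, 6]
step 13: [10, 12, -10, 6, 9]
step 14: [10, 12, -10, 6, 9, 5]
step 15: [10, 12, -10, 6, 9, 5, 9]
The first disagreement with the trace is at step 4, where the value should be top = -5.

step 4, top = -5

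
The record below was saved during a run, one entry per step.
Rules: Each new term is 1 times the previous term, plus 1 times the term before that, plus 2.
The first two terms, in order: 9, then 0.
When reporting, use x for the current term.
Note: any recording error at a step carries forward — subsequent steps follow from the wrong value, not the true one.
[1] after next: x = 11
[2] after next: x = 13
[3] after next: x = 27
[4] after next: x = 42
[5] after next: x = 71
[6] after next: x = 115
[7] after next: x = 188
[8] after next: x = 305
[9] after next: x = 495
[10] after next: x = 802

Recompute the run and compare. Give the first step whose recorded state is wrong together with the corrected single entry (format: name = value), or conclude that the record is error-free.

Recomputing the run from the initial state:
step 1: x = 11
step 2: x = 13
step 3: x = 26
step 4: x = 41
step 5: x = 69
step 6: x = 112
step 7: x = 183
step 8: x = 297
step 9: x = 482
step 10: x = 781
The first disagreement with the record is at step 3, where the value should be x = 26.

step 3, x = 26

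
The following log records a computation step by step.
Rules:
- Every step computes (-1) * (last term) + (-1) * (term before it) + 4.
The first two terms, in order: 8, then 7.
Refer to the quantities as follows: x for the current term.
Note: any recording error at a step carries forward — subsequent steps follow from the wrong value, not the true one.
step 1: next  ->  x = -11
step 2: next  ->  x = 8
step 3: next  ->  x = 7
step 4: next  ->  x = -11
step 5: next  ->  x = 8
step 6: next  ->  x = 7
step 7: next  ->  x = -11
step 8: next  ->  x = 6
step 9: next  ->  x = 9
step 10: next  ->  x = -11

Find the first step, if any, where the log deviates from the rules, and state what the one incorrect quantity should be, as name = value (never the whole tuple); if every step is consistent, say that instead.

Recomputing the run from the initial state:
step 1: x = -11
step 2: x = 8
step 3: x = 7
step 4: x = -11
step 5: x = 8
step 6: x = 7
step 7: x = -11
step 8: x = 8
step 9: x = 7
step 10: x = -11
The first disagreement with the log is at step 8, where the value should be x = 8.

step 8, x = 8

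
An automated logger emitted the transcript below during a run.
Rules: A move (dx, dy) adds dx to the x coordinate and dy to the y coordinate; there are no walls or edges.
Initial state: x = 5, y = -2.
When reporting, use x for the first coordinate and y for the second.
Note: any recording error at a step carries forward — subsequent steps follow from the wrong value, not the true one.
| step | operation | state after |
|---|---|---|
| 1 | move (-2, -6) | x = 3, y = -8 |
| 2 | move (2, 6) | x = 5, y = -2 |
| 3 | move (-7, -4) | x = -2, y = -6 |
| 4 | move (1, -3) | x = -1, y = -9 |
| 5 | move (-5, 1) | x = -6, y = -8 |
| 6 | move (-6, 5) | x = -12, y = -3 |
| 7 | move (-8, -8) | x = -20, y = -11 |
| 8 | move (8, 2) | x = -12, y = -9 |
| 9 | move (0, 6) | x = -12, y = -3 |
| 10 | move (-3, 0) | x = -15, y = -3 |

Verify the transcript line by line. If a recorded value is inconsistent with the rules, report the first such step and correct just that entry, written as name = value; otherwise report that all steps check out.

no error

Recomputing the run from the initial state:
step 1: x = 3, y = -8
step 2: x = 5, y = -2
step 3: x = -2, y = -6
step 4: x = -1, y = -9
step 5: x = -6, y = -8
step 6: x = -12, y = -3
step 7: x = -20, y = -11
step 8: x = -12, y = -9
step 9: x = -12, y = -3
step 10: x = -15, y = -3
This matches the transcript at every step.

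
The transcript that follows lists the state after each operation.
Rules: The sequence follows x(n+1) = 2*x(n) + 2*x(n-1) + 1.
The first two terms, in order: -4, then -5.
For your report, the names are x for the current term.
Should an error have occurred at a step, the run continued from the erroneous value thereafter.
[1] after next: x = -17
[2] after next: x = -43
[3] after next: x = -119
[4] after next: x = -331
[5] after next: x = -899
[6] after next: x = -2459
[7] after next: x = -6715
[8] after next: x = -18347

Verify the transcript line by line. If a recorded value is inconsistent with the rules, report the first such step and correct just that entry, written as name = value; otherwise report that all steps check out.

step 1: x = 2*(-5) + (2)*(-4) + (1) = -17 -> checks out
step 2: x = 2*(-17) + (2)*(-5) + (1) = -43 -> confirmed correct
step 3: x = 2*(-43) + (2)*(-17) + (1) = -119 -> verified
step 4: x = 2*(-119) + (2)*(-43) + (1) = -323 -> the recorded entry deviates here
The audit stops at step 4: the recorded entry is wrong and should be x = -323.

step 4, x = -323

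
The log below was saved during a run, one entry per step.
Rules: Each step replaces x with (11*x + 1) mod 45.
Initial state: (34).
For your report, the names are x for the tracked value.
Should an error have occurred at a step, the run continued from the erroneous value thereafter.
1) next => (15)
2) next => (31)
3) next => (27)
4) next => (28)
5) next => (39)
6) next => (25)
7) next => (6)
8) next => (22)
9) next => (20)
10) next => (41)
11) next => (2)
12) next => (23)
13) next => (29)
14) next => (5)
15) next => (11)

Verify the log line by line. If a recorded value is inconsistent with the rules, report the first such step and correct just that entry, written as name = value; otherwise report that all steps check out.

step 9, x = 18

step 1: x = (11*34 + 1) mod 45 = 15 -> same as recorded
step 2: x = (11*15 + 1) mod 45 = 31 -> exactly as logged
step 3: x = (11*31 + 1) mod 45 = 27 -> exactly as logged
step 4: x = (11*27 + 1) mod 45 = 28 -> no discrepancy
step 5: x = (11*28 + 1) mod 45 = 39 -> verified
step 6: x = (11*39 + 1) mod 45 = 25 -> no discrepancy
step 7: x = (11*25 + 1) mod 45 = 6 -> agrees with the log
step 8: x = (11*6 + 1) mod 45 = 22 -> verified
step 9: x = (11*22 + 1) mod 45 = 18 -> the log disagrees here
Step 9 is the first one off; corrected, x = 18.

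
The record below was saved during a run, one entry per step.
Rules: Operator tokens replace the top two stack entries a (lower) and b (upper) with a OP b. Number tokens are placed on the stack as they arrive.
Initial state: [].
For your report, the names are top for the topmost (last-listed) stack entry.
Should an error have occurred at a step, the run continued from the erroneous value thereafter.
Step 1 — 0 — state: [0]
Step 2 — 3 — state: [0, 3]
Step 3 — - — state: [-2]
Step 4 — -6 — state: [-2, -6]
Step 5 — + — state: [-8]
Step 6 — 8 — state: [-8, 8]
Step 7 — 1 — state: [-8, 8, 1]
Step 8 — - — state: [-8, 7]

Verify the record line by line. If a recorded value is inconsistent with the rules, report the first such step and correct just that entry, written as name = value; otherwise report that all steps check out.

Recomputing the run from the initial state:
step 1: [0]
step 2: [0, 3]
step 3: [-3]
step 4: [-3, -6]
step 5: [-9]
step 6: [-9, 8]
step 7: [-9, 8, 1]
step 8: [-9, 7]
The first disagreement with the record is at step 3, where the value should be top = -3.

step 3, top = -3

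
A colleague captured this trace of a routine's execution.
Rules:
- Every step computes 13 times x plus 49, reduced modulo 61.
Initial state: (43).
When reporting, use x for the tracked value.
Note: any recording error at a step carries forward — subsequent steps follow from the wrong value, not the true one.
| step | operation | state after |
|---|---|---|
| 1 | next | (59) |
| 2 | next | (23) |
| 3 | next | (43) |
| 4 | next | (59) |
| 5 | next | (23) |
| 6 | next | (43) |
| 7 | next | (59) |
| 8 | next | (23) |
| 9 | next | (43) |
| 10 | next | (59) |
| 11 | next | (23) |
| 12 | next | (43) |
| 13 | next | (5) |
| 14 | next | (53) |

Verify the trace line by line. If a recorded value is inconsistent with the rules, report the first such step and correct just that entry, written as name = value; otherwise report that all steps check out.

step 13, x = 59

Recomputing the run from the initial state:
step 1: x = 59
step 2: x = 23
step 3: x = 43
step 4: x = 59
step 5: x = 23
step 6: x = 43
step 7: x = 59
step 8: x = 23
step 9: x = 43
step 10: x = 59
step 11: x = 23
step 12: x = 43
step 13: x = 59
step 14: x = 23
The first disagreement with the trace is at step 13, where the value should be x = 59.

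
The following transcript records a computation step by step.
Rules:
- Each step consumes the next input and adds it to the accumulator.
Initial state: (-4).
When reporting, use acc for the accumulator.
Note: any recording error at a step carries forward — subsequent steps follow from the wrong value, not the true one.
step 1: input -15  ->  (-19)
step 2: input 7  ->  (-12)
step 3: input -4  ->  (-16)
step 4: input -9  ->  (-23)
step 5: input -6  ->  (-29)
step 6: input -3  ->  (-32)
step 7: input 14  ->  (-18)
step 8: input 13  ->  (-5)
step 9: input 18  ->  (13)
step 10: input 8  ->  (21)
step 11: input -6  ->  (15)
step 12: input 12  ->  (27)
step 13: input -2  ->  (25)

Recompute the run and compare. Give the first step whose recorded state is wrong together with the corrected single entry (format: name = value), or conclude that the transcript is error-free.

Step 1: acc = -4 + -15 = -19 — confirmed correct.
Step 2: acc = -19 + 7 = -12 — agrees with the transcript.
Step 3: acc = -12 + -4 = -16 — in agreement.
Step 4: acc = -16 + -9 = -25 — the transcript has a different value.
Conclusion: step 4 carries the first error; the entry should be acc = -25.

step 4, acc = -25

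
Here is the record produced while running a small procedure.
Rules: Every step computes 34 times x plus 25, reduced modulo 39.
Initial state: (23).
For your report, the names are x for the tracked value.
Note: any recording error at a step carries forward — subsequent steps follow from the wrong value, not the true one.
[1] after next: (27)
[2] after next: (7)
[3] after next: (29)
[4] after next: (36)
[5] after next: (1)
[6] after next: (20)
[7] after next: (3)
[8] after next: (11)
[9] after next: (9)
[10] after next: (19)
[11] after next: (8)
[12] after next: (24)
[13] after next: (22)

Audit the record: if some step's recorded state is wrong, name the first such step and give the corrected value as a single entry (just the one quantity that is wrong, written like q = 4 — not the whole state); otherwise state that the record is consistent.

step 8, x = 10

1. x = (34*23 + 25) mod 39 = 27 (exactly as logged)
2. x = (34*27 + 25) mod 39 = 7 (agrees with the record)
3. x = (34*7 + 25) mod 39 = 29 (verified)
4. x = (34*29 + 25) mod 39 = 36 (no discrepancy)
5. x = (34*36 + 25) mod 39 = 1 (exactly as logged)
6. x = (34*1 + 25) mod 39 = 20 (no discrepancy)
7. x = (34*20 + 25) mod 39 = 3 (matches)
8. x = (34*3 + 25) mod 39 = 10 (not what was recorded)
First incorrect step: 8; the correct value is x = 10.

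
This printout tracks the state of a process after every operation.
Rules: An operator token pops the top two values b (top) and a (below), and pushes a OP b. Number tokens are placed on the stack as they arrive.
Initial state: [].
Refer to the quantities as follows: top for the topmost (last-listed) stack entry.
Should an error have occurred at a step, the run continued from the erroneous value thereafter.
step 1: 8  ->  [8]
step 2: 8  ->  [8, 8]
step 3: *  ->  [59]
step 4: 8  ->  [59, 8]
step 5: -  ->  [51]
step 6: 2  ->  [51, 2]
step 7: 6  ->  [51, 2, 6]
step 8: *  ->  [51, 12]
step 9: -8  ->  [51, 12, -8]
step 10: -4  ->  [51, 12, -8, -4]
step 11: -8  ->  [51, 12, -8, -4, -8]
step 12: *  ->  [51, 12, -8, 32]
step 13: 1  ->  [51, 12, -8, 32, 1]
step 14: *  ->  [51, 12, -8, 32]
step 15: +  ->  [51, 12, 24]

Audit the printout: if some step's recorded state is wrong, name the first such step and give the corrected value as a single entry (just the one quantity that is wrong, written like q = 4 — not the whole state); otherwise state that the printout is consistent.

Recomputing the run from the initial state:
step 1: [8]
step 2: [8, 8]
step 3: [64]
step 4: [64, 8]
step 5: [56]
step 6: [56, 2]
step 7: [56, 2, 6]
step 8: [56, 12]
step 9: [56, 12, -8]
step 10: [56, 12, -8, -4]
step 11: [56, 12, -8, -4, -8]
step 12: [56, 12, -8, 32]
step 13: [56, 12, -8, 32, 1]
step 14: [56, 12, -8, 32]
step 15: [56, 12, 24]
The first disagreement with the printout is at step 3, where the value should be top = 64.

step 3, top = 64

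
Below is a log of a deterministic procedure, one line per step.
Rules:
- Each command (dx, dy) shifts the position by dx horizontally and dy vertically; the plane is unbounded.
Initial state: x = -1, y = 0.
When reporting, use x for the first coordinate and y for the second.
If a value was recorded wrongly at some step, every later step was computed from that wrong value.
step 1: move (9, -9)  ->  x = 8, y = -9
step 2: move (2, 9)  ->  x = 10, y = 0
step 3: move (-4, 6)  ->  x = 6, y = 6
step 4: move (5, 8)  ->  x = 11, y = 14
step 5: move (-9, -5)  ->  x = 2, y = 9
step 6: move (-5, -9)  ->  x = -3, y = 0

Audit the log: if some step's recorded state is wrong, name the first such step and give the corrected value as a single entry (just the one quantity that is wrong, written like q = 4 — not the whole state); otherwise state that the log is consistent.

no error

Recomputing the run from the initial state:
step 1: x = 8, y = -9
step 2: x = 10, y = 0
step 3: x = 6, y = 6
step 4: x = 11, y = 14
step 5: x = 2, y = 9
step 6: x = -3, y = 0
This matches the log at every step.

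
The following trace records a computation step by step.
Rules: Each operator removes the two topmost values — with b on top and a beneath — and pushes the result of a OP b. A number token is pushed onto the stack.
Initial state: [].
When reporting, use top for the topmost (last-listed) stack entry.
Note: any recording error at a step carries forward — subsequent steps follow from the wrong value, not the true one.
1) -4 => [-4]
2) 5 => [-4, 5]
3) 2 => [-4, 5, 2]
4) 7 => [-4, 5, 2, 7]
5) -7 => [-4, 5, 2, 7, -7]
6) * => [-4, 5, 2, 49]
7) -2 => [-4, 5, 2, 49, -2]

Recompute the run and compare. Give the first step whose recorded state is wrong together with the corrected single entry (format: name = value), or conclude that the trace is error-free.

step 6, top = -49

1. push -4: top = -4 (in agreement)
2. push 5: top = 5 (in agreement)
3. push 2: top = 2 (checks out)
4. push 7: top = 7 (matches)
5. push -7: top = -7 (checks out)
6. 7 * -7 = -49 (a discrepancy with the trace)
The earliest wrong entry is at step 6: it should read top = -49.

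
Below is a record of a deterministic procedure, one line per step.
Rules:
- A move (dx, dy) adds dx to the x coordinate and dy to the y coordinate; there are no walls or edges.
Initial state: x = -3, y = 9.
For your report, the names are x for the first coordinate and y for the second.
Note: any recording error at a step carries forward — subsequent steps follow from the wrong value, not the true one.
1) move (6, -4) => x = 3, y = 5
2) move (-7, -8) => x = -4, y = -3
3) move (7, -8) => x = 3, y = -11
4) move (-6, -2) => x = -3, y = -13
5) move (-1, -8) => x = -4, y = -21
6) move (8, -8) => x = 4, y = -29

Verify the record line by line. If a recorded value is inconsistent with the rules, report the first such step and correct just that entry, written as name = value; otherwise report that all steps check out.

Recomputing the run from the initial state:
step 1: x = 3, y = 5
step 2: x = -4, y = -3
step 3: x = 3, y = -11
step 4: x = -3, y = -13
step 5: x = -4, y = -21
step 6: x = 4, y = -29
This matches the record at every step.

no error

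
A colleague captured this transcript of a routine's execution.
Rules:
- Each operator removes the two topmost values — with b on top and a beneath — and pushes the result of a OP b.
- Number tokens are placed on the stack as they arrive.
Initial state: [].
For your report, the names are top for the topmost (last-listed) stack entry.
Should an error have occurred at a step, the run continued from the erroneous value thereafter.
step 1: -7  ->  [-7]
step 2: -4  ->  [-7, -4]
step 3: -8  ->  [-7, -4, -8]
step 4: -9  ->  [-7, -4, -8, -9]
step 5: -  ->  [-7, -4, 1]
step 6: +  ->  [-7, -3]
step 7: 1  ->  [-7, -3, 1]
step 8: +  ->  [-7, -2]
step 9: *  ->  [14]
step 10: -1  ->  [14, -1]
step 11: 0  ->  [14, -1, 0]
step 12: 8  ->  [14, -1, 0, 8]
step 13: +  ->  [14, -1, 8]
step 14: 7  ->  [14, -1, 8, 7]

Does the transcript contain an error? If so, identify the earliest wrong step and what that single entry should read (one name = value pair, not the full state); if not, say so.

no error

1. push -7: top = -7 (agrees with the transcript)
2. push -4: top = -4 (same as recorded)
3. push -8: top = -8 (in agreement)
4. push -9: top = -9 (same as recorded)
5. -8 - -9 = 1 (consistent with the transcript)
6. -4 + 1 = -3 (consistent with the transcript)
7. push 1: top = 1 (matches)
8. -3 + 1 = -2 (verified)
9. -7 * -2 = 14 (exactly as logged)
10. push -1: top = -1 (agrees with the transcript)
11. push 0: top = 0 (checks out)
12. push 8: top = 8 (consistent with the transcript)
13. 0 + 8 = 8 (consistent with the transcript)
14. push 7: top = 7 (checks out)
Every step is consistent.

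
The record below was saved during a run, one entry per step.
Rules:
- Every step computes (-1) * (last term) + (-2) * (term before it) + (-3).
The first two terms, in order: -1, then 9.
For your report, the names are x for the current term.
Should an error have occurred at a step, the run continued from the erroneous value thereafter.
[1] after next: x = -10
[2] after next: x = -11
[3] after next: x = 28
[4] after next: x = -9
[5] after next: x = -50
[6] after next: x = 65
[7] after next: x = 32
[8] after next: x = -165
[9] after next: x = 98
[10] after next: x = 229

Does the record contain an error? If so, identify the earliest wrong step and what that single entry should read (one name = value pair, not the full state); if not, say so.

Recomputing the run from the initial state:
step 1: x = -10
step 2: x = -11
step 3: x = 28
step 4: x = -9
step 5: x = -50
step 6: x = 65
step 7: x = 32
step 8: x = -165
step 9: x = 98
step 10: x = 229
This matches the record at every step.

no error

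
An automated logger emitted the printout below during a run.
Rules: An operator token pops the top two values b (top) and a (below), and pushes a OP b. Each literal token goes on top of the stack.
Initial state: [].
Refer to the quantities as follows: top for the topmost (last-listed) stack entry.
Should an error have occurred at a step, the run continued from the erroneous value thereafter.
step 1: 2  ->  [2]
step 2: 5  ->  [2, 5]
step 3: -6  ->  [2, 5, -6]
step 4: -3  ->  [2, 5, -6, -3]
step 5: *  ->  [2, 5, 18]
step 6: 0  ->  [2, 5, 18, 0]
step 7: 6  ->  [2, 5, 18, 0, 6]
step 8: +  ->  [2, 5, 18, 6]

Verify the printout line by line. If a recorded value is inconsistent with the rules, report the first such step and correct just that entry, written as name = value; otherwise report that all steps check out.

step 1: push 2: top = 2 -> consistent with the printout
step 2: push 5: top = 5 -> exactly as logged
step 3: push -6: top = -6 -> exactly as logged
step 4: push -3: top = -3 -> same as recorded
step 5: -6 * -3 = 18 -> confirmed correct
step 6: push 0: top = 0 -> matches
step 7: push 6: top = 6 -> consistent with the printout
step 8: 0 + 6 = 6 -> exactly as logged
All entries verified; no error found.

no error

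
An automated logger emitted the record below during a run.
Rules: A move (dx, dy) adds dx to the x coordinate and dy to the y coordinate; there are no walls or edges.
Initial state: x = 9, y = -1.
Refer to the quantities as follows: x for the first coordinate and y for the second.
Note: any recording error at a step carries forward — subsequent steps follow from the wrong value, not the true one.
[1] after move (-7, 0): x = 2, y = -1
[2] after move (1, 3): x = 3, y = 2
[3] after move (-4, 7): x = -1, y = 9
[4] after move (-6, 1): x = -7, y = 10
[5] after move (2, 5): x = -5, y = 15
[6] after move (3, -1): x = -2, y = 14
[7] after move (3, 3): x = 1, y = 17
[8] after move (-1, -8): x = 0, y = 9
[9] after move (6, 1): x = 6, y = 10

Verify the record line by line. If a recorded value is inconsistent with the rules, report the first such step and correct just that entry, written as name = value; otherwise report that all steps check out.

Step 1: x = 9 + (-7) = 2, y = -1 + (0) = -1 — agrees with the record.
Step 2: x = 2 + (1) = 3, y = -1 + (3) = 2 — same as recorded.
Step 3: x = 3 + (-4) = -1, y = 2 + (7) = 9 — checks out.
Step 4: x = -1 + (-6) = -7, y = 9 + (1) = 10 — same as recorded.
Step 5: x = -7 + (2) = -5, y = 10 + (5) = 15 — checks out.
Step 6: x = -5 + (3) = -2, y = 15 + (-1) = 14 — consistent with the record.
Step 7: x = -2 + (3) = 1, y = 14 + (3) = 17 — matches.
Step 8: x = 1 + (-1) = 0, y = 17 + (-8) = 9 — exactly as logged.
Step 9: x = 0 + (6) = 6, y = 9 + (1) = 10 — verified.
No step deviates from the rules.

no error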